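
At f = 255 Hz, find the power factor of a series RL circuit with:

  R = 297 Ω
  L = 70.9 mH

Step 1 — Angular frequency: ω = 2π·f = 2π·255 = 1602 rad/s.
Step 2 — Component impedances:
  R: Z = R = 297 Ω
  L: Z = jωL = j·1602·0.0709 = 0 + j113.6 Ω
Step 3 — Series combination: Z_total = R + L = 297 + j113.6 Ω = 318∠20.9° Ω.
Step 4 — Power factor: PF = cos(φ) = Re(Z)/|Z| = 297/318 = 0.934.
Step 5 — Type: Im(Z) = 113.6 ⇒ lagging (phase φ = 20.9°).

PF = 0.934 (lagging, φ = 20.9°)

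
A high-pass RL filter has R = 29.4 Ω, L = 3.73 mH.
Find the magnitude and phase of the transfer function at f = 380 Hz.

Step 1 — Angular frequency: ω = 2π·380 = 2388 rad/s.
Step 2 — Transfer function: H(jω) = jωL/(R + jωL).
Step 3 — Numerator jωL = j·8.906; denominator R + jωL = 29.4 + j8.906.
Step 4 — H = 0.08405 + j0.2775.
Step 5 — Magnitude: |H| = 0.2899 (-10.8 dB); phase: φ = 73.1°.

|H| = 0.2899 (-10.8 dB), φ = 73.1°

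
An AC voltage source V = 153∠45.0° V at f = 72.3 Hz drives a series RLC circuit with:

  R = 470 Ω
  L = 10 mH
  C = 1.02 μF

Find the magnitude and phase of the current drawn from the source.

Step 1 — Angular frequency: ω = 2π·f = 2π·72.3 = 454.3 rad/s.
Step 2 — Component impedances:
  R: Z = R = 470 Ω
  L: Z = jωL = j·454.3·0.01 = 0 + j4.543 Ω
  C: Z = 1/(jωC) = -j/(ω·C) = 0 - j2158 Ω
Step 3 — Series combination: Z_total = R + L + C = 470 - j2154 Ω = 2204∠-77.7° Ω.
Step 4 — Source phasor: V = 153∠45.0° V = 108.2 + j108.2 V.
Step 5 — Ohm's law: I = V / Z_total = (108.2 + j108.2) / (470 - j2154) = -0.03749 + j0.05842 A.
Step 6 — Convert to polar: |I| = 0.06941 A, ∠I = 122.7°.

I = 0.06941∠122.7° A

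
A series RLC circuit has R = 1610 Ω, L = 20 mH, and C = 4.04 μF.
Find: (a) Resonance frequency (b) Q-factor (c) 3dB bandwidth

Step 1 — Resonance: ω₀ = 1/√(LC) = 1/√(0.02·4.04e-06) = 3518 rad/s.
Step 2 — f₀ = ω₀/(2π) = 559.9 Hz.
Step 3 — Series Q: Q = ω₀L/R = 3518·0.02/1610 = 0.0437.
Step 4 — Bandwidth: Δω = ω₀/Q = 8.05e+04 rad/s; BW = Δω/(2π) = 1.281e+04 Hz.

(a) f₀ = 559.9 Hz  (b) Q = 0.0437  (c) BW = 1.281e+04 Hz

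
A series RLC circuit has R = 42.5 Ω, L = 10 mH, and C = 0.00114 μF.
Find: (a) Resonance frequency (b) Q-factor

Step 1 — Resonance condition Im(Z)=0 gives ω₀ = 1/√(LC).
Step 2 — ω₀ = 1/√(0.01·1.14e-09) = 2.962e+05 rad/s.
Step 3 — f₀ = ω₀/(2π) = 4.714e+04 Hz.
Step 4 — Series Q: Q = ω₀L/R = 2.962e+05·0.01/42.5 = 69.69.

(a) f₀ = 4.714e+04 Hz  (b) Q = 69.69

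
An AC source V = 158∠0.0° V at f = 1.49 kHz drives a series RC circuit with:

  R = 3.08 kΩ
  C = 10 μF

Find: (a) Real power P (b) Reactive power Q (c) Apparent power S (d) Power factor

Step 1 — Angular frequency: ω = 2π·f = 2π·1490 = 9362 rad/s.
Step 2 — Component impedances:
  R: Z = R = 3080 Ω
  C: Z = 1/(jωC) = -j/(ω·C) = 0 - j10.68 Ω
Step 3 — Series combination: Z_total = R + C = 3080 - j10.68 Ω = 3080∠-0.2° Ω.
Step 4 — Source phasor: V = 158∠0.0° V = 158 V.
Step 5 — Current: I = V / Z = 0.0513 + j0.0001779 A = 0.0513∠0.2° A.
Step 6 — Complex power: S = V·I* = 8.105 - j0.02811 VA.
Step 7 — Real power: P = Re(S) = 8.105 W.
Step 8 — Reactive power: Q = Im(S) = -0.02811 VAR.
Step 9 — Apparent power: |S| = 8.105 VA.
Step 10 — Power factor: PF = P/|S| = 1 (leading).

(a) P = 8.105 W  (b) Q = -0.02811 VAR  (c) S = 8.105 VA  (d) PF = 1 (leading)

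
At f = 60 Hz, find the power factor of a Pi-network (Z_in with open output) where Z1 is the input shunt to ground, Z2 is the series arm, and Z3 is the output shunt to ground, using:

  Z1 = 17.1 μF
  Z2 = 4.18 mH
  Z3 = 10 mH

Step 1 — Angular frequency: ω = 2π·f = 2π·60 = 377 rad/s.
Step 2 — Component impedances:
  Z1: Z = 1/(jωC) = -j/(ω·C) = 0 - j155.1 Ω
  Z2: Z = jωL = j·377·0.00418 = 0 + j1.576 Ω
  Z3: Z = jωL = j·377·0.01 = 0 + j3.77 Ω
Step 3 — With open output, the series arm Z2 and the output shunt Z3 appear in series to ground: Z2 + Z3 = 0 + j5.346 Ω.
Step 4 — Parallel with input shunt Z1: Z_in = Z1 || (Z2 + Z3) = 0 + j5.537 Ω = 5.537∠90.0° Ω.
Step 5 — Power factor: PF = cos(φ) = Re(Z)/|Z| = -0/5.537 = -0.
Step 6 — Type: Im(Z) = 5.537 ⇒ lagging (phase φ = 90.0°).

PF = -0 (lagging, φ = 90.0°)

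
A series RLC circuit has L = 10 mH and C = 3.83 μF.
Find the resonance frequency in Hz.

Step 1 — Resonance condition Im(Z)=0 gives ω₀ = 1/√(LC).
Step 2 — ω₀ = 1/√(0.01·3.83e-06) = 5110 rad/s.
Step 3 — f₀ = ω₀/(2π) = 813.2 Hz.

f₀ = 813.2 Hz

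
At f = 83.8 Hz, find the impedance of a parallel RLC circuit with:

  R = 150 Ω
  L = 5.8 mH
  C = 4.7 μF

Step 1 — Angular frequency: ω = 2π·f = 2π·83.8 = 526.5 rad/s.
Step 2 — Component impedances:
  R: Z = R = 150 Ω
  L: Z = jωL = j·526.5·0.0058 = 0 + j3.054 Ω
  C: Z = 1/(jωC) = -j/(ω·C) = 0 - j404.1 Ω
Step 3 — Parallel combination: 1/Z_total = 1/R + 1/L + 1/C; Z_total = 0.0631 + j3.076 Ω = 3.076∠88.8° Ω.

Z = 0.0631 + j3.076 Ω = 3.076∠88.8° Ω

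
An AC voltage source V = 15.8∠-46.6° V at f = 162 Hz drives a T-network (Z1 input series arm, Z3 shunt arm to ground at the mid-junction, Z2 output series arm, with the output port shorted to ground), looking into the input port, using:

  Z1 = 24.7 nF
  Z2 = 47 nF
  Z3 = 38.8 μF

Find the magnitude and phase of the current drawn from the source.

Step 1 — Angular frequency: ω = 2π·f = 2π·162 = 1018 rad/s.
Step 2 — Component impedances:
  Z1: Z = 1/(jωC) = -j/(ω·C) = 0 - j3.977e+04 Ω
  Z2: Z = 1/(jωC) = -j/(ω·C) = 0 - j2.09e+04 Ω
  Z3: Z = 1/(jωC) = -j/(ω·C) = 0 - j25.32 Ω
Step 3 — With the output port shorted to ground, the output series arm Z2 runs from the junction to ground; the shunt arm Z3 also runs from the junction to ground. They appear in parallel: Z3 || Z2 = 0 - j25.29 Ω.
Step 4 — Series with input arm Z1: Z_in = Z1 + (Z3 || Z2) = 0 - j3.98e+04 Ω = 3.98e+04∠-90.0° Ω.
Step 5 — Source phasor: V = 15.8∠-46.6° V = 10.86 - j11.48 V.
Step 6 — Ohm's law: I = V / Z_total = (10.86 - j11.48) / (0 - j3.98e+04) = 0.0002884 + j0.0002728 A.
Step 7 — Convert to polar: |I| = 0.000397 A, ∠I = 43.4°.

I = 0.000397∠43.4° A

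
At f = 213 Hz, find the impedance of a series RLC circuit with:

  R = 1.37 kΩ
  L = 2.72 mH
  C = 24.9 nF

Step 1 — Angular frequency: ω = 2π·f = 2π·213 = 1338 rad/s.
Step 2 — Component impedances:
  R: Z = R = 1370 Ω
  L: Z = jωL = j·1338·0.00272 = 0 + j3.64 Ω
  C: Z = 1/(jωC) = -j/(ω·C) = 0 - j3.001e+04 Ω
Step 3 — Series combination: Z_total = R + L + C = 1370 - j3e+04 Ω = 3.004e+04∠-87.4° Ω.

Z = 1370 - j3e+04 Ω = 3.004e+04∠-87.4° Ω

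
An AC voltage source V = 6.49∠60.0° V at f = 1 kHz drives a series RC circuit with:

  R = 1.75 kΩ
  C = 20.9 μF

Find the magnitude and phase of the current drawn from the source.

Step 1 — Angular frequency: ω = 2π·f = 2π·1000 = 6283 rad/s.
Step 2 — Component impedances:
  R: Z = R = 1750 Ω
  C: Z = 1/(jωC) = -j/(ω·C) = 0 - j7.615 Ω
Step 3 — Series combination: Z_total = R + C = 1750 - j7.615 Ω = 1750∠-0.2° Ω.
Step 4 — Source phasor: V = 6.49∠60.0° V = 3.245 + j5.621 V.
Step 5 — Ohm's law: I = V / Z_total = (3.245 + j5.621) / (1750 - j7.615) = 0.00184 + j0.00322 A.
Step 6 — Convert to polar: |I| = 0.003709 A, ∠I = 60.2°.

I = 0.003709∠60.2° A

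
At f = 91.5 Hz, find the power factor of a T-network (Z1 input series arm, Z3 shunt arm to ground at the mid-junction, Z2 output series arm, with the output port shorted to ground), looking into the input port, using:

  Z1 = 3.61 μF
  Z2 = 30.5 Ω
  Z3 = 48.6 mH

Step 1 — Angular frequency: ω = 2π·f = 2π·91.5 = 574.9 rad/s.
Step 2 — Component impedances:
  Z1: Z = 1/(jωC) = -j/(ω·C) = 0 - j481.8 Ω
  Z2: Z = R = 30.5 Ω
  Z3: Z = jωL = j·574.9·0.0486 = 0 + j27.94 Ω
Step 3 — With the output port shorted to ground, the output series arm Z2 runs from the junction to ground; the shunt arm Z3 also runs from the junction to ground. They appear in parallel: Z3 || Z2 = 13.92 + j15.19 Ω.
Step 4 — Series with input arm Z1: Z_in = Z1 + (Z3 || Z2) = 13.92 - j466.6 Ω = 466.8∠-88.3° Ω.
Step 5 — Power factor: PF = cos(φ) = Re(Z)/|Z| = 13.917/466.84 = 0.02981.
Step 6 — Type: Im(Z) = -466.6 ⇒ leading (phase φ = -88.3°).

PF = 0.02981 (leading, φ = -88.3°)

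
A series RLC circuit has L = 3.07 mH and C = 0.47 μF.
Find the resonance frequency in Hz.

Step 1 — Resonance condition Im(Z)=0 gives ω₀ = 1/√(LC).
Step 2 — ω₀ = 1/√(0.00307·4.7e-07) = 2.633e+04 rad/s.
Step 3 — f₀ = ω₀/(2π) = 4190 Hz.

f₀ = 4190 Hz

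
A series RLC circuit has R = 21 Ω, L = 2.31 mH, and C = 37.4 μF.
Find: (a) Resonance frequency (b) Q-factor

Step 1 — Resonance condition Im(Z)=0 gives ω₀ = 1/√(LC).
Step 2 — ω₀ = 1/√(0.00231·3.74e-05) = 3402 rad/s.
Step 3 — f₀ = ω₀/(2π) = 541.5 Hz.
Step 4 — Series Q: Q = ω₀L/R = 3402·0.00231/21 = 0.3742.

(a) f₀ = 541.5 Hz  (b) Q = 0.3742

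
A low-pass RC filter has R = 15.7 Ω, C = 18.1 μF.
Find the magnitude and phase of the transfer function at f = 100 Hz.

Step 1 — Angular frequency: ω = 2π·100 = 628.3 rad/s.
Step 2 — Transfer function: H(jω) = 1/(1 + jωRC).
Step 3 — Denominator: 1 + jωRC = 1 + j·628.3·15.7·1.81e-05 = 1 + j0.1785.
Step 4 — H = 0.9691 - j0.173.
Step 5 — Magnitude: |H| = 0.9844 (-0.1 dB); phase: φ = -10.1°.

|H| = 0.9844 (-0.1 dB), φ = -10.1°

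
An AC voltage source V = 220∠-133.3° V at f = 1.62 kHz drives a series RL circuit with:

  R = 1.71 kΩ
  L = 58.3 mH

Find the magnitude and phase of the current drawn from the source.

Step 1 — Angular frequency: ω = 2π·f = 2π·1620 = 1.018e+04 rad/s.
Step 2 — Component impedances:
  R: Z = R = 1710 Ω
  L: Z = jωL = j·1.018e+04·0.0583 = 0 + j593.4 Ω
Step 3 — Series combination: Z_total = R + L = 1710 + j593.4 Ω = 1810∠19.1° Ω.
Step 4 — Source phasor: V = 220∠-133.3° V = -150.9 - j160.1 V.
Step 5 — Ohm's law: I = V / Z_total = (-150.9 - j160.1) / (1710 + j593.4) = -0.1078 - j0.05624 A.
Step 6 — Convert to polar: |I| = 0.1215 A, ∠I = -152.4°.

I = 0.1215∠-152.4° A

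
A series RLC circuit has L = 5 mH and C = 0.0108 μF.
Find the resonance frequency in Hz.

Step 1 — Resonance condition Im(Z)=0 gives ω₀ = 1/√(LC).
Step 2 — ω₀ = 1/√(0.005·1.08e-08) = 1.361e+05 rad/s.
Step 3 — f₀ = ω₀/(2π) = 2.166e+04 Hz.

f₀ = 2.166e+04 Hz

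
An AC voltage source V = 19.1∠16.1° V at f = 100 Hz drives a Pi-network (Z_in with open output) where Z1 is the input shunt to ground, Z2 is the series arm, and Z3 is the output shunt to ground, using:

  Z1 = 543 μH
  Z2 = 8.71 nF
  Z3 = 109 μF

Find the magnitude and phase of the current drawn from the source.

Step 1 — Angular frequency: ω = 2π·f = 2π·100 = 628.3 rad/s.
Step 2 — Component impedances:
  Z1: Z = jωL = j·628.3·0.000543 = 0 + j0.3412 Ω
  Z2: Z = 1/(jωC) = -j/(ω·C) = 0 - j1.827e+05 Ω
  Z3: Z = 1/(jωC) = -j/(ω·C) = 0 - j14.6 Ω
Step 3 — With open output, the series arm Z2 and the output shunt Z3 appear in series to ground: Z2 + Z3 = 0 - j1.827e+05 Ω.
Step 4 — Parallel with input shunt Z1: Z_in = Z1 || (Z2 + Z3) = 0 + j0.3412 Ω = 0.3412∠90.0° Ω.
Step 5 — Source phasor: V = 19.1∠16.1° V = 18.35 + j5.297 V.
Step 6 — Ohm's law: I = V / Z_total = (18.35 + j5.297) / (0 + j0.3412) = 15.52 - j53.79 A.
Step 7 — Convert to polar: |I| = 55.98 A, ∠I = -73.9°.

I = 55.98∠-73.9° A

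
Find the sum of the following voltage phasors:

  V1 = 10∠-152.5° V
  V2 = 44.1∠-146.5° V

Step 1 — Convert each phasor to rectangular form:
  V1 = 10·(cos(-152.5°) + j·sin(-152.5°)) = -8.87 - j4.617 V
  V2 = 44.1·(cos(-146.5°) + j·sin(-146.5°)) = -36.77 - j24.34 V
Step 2 — Sum components: V_total = -45.64 - j28.96 V.
Step 3 — Convert to polar: |V_total| = 54.06 V, ∠V_total = -147.6°.

V_total = 54.06∠-147.6° V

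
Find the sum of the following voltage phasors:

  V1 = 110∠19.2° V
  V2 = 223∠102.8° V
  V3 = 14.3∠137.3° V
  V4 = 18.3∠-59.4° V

Step 1 — Convert each phasor to rectangular form:
  V1 = 110·(cos(19.2°) + j·sin(19.2°)) = 103.9 + j36.18 V
  V2 = 223·(cos(102.8°) + j·sin(102.8°)) = -49.41 + j217.5 V
  V3 = 14.3·(cos(137.3°) + j·sin(137.3°)) = -10.51 + j9.698 V
  V4 = 18.3·(cos(-59.4°) + j·sin(-59.4°)) = 9.315 - j15.75 V
Step 2 — Sum components: V_total = 53.28 + j247.6 V.
Step 3 — Convert to polar: |V_total| = 253.2 V, ∠V_total = 77.9°.

V_total = 253.2∠77.9° V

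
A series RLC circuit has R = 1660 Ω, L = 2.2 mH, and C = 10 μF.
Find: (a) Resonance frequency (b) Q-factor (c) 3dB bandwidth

Step 1 — Resonance: ω₀ = 1/√(LC) = 1/√(0.0022·1e-05) = 6742 rad/s.
Step 2 — f₀ = ω₀/(2π) = 1073 Hz.
Step 3 — Series Q: Q = ω₀L/R = 6742·0.0022/1660 = 0.008935.
Step 4 — Bandwidth: Δω = ω₀/Q = 7.545e+05 rad/s; BW = Δω/(2π) = 1.201e+05 Hz.

(a) f₀ = 1073 Hz  (b) Q = 0.008935  (c) BW = 1.201e+05 Hz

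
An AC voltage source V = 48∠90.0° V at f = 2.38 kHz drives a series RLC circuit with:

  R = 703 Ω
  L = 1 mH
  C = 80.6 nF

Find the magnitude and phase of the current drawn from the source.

Step 1 — Angular frequency: ω = 2π·f = 2π·2380 = 1.495e+04 rad/s.
Step 2 — Component impedances:
  R: Z = R = 703 Ω
  L: Z = jωL = j·1.495e+04·0.001 = 0 + j14.95 Ω
  C: Z = 1/(jωC) = -j/(ω·C) = 0 - j829.7 Ω
Step 3 — Series combination: Z_total = R + L + C = 703 - j814.7 Ω = 1076∠-49.2° Ω.
Step 4 — Source phasor: V = 48∠90.0° V = 0 + j48 V.
Step 5 — Ohm's law: I = V / Z_total = (0 + j48) / (703 - j814.7) = -0.03377 + j0.02914 A.
Step 6 — Convert to polar: |I| = 0.04461 A, ∠I = 139.2°.

I = 0.04461∠139.2° A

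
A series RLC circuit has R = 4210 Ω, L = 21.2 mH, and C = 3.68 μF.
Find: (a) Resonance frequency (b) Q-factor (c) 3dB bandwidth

Step 1 — Resonance: ω₀ = 1/√(LC) = 1/√(0.0212·3.68e-06) = 3580 rad/s.
Step 2 — f₀ = ω₀/(2π) = 569.8 Hz.
Step 3 — Series Q: Q = ω₀L/R = 3580·0.0212/4210 = 0.01803.
Step 4 — Bandwidth: Δω = ω₀/Q = 1.986e+05 rad/s; BW = Δω/(2π) = 3.161e+04 Hz.

(a) f₀ = 569.8 Hz  (b) Q = 0.01803  (c) BW = 3.161e+04 Hz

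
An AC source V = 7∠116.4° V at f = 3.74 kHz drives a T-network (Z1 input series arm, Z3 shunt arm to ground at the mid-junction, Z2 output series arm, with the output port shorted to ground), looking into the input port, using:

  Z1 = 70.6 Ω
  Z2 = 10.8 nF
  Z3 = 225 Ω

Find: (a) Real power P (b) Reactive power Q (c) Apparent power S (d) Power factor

Step 1 — Angular frequency: ω = 2π·f = 2π·3740 = 2.35e+04 rad/s.
Step 2 — Component impedances:
  Z1: Z = R = 70.6 Ω
  Z2: Z = 1/(jωC) = -j/(ω·C) = 0 - j3940 Ω
  Z3: Z = R = 225 Ω
Step 3 — With the output port shorted to ground, the output series arm Z2 runs from the junction to ground; the shunt arm Z3 also runs from the junction to ground. They appear in parallel: Z3 || Z2 = 224.3 - j12.81 Ω.
Step 4 — Series with input arm Z1: Z_in = Z1 + (Z3 || Z2) = 294.9 - j12.81 Ω = 295.1∠-2.5° Ω.
Step 5 — Source phasor: V = 7∠116.4° V = -3.112 + j6.27 V.
Step 6 — Current: I = V / Z = -0.01146 + j0.02077 A = 0.02372∠118.9° A.
Step 7 — Complex power: S = V·I* = 0.1659 - j0.007204 VA.
Step 8 — Real power: P = Re(S) = 0.1659 W.
Step 9 — Reactive power: Q = Im(S) = -0.007204 VAR.
Step 10 — Apparent power: |S| = 0.166 VA.
Step 11 — Power factor: PF = P/|S| = 0.9991 (leading).

(a) P = 0.1659 W  (b) Q = -0.007204 VAR  (c) S = 0.166 VA  (d) PF = 0.9991 (leading)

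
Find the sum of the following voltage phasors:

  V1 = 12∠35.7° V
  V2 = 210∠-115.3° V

Step 1 — Convert each phasor to rectangular form:
  V1 = 12·(cos(35.7°) + j·sin(35.7°)) = 9.745 + j7.002 V
  V2 = 210·(cos(-115.3°) + j·sin(-115.3°)) = -89.75 - j189.9 V
Step 2 — Sum components: V_total = -80 - j182.9 V.
Step 3 — Convert to polar: |V_total| = 199.6 V, ∠V_total = -113.6°.

V_total = 199.6∠-113.6° V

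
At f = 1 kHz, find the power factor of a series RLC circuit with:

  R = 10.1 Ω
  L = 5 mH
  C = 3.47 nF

Step 1 — Angular frequency: ω = 2π·f = 2π·1000 = 6283 rad/s.
Step 2 — Component impedances:
  R: Z = R = 10.1 Ω
  L: Z = jωL = j·6283·0.005 = 0 + j31.42 Ω
  C: Z = 1/(jωC) = -j/(ω·C) = 0 - j4.587e+04 Ω
Step 3 — Series combination: Z_total = R + L + C = 10.1 - j4.583e+04 Ω = 4.583e+04∠-90.0° Ω.
Step 4 — Power factor: PF = cos(φ) = Re(Z)/|Z| = 10.1/4.583e+04 = 0.0002204.
Step 5 — Type: Im(Z) = -4.583e+04 ⇒ leading (phase φ = -90.0°).

PF = 0.0002204 (leading, φ = -90.0°)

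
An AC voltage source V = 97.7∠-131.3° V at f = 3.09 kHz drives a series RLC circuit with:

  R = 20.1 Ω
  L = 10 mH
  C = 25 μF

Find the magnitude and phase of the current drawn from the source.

Step 1 — Angular frequency: ω = 2π·f = 2π·3090 = 1.942e+04 rad/s.
Step 2 — Component impedances:
  R: Z = R = 20.1 Ω
  L: Z = jωL = j·1.942e+04·0.01 = 0 + j194.2 Ω
  C: Z = 1/(jωC) = -j/(ω·C) = 0 - j2.06 Ω
Step 3 — Series combination: Z_total = R + L + C = 20.1 + j192.1 Ω = 193.1∠84.0° Ω.
Step 4 — Source phasor: V = 97.7∠-131.3° V = -64.48 - j73.4 V.
Step 5 — Ohm's law: I = V / Z_total = (-64.48 - j73.4) / (20.1 + j192.1) = -0.4127 + j0.2925 A.
Step 6 — Convert to polar: |I| = 0.5059 A, ∠I = 144.7°.

I = 0.5059∠144.7° A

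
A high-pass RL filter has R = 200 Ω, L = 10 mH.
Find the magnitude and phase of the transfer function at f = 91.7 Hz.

Step 1 — Angular frequency: ω = 2π·91.7 = 576.2 rad/s.
Step 2 — Transfer function: H(jω) = jωL/(R + jωL).
Step 3 — Numerator jωL = j·5.762; denominator R + jωL = 200 + j5.762.
Step 4 — H = 0.0008292 + j0.02878.
Step 5 — Magnitude: |H| = 0.0288 (-30.8 dB); phase: φ = 88.3°.

|H| = 0.0288 (-30.8 dB), φ = 88.3°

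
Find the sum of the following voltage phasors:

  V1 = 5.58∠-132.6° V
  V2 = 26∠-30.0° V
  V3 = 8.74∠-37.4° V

Step 1 — Convert each phasor to rectangular form:
  V1 = 5.58·(cos(-132.6°) + j·sin(-132.6°)) = -3.777 - j4.107 V
  V2 = 26·(cos(-30.0°) + j·sin(-30.0°)) = 22.52 - j13 V
  V3 = 8.74·(cos(-37.4°) + j·sin(-37.4°)) = 6.943 - j5.308 V
Step 2 — Sum components: V_total = 25.68 - j22.42 V.
Step 3 — Convert to polar: |V_total| = 34.09 V, ∠V_total = -41.1°.

V_total = 34.09∠-41.1° V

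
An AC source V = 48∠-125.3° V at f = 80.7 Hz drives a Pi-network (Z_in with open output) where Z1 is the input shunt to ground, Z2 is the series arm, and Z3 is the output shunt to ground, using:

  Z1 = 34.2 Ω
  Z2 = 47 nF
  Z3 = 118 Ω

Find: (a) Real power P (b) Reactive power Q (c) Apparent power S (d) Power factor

Step 1 — Angular frequency: ω = 2π·f = 2π·80.7 = 507.1 rad/s.
Step 2 — Component impedances:
  Z1: Z = R = 34.2 Ω
  Z2: Z = 1/(jωC) = -j/(ω·C) = 0 - j4.196e+04 Ω
  Z3: Z = R = 118 Ω
Step 3 — With open output, the series arm Z2 and the output shunt Z3 appear in series to ground: Z2 + Z3 = 118 - j4.196e+04 Ω.
Step 4 — Parallel with input shunt Z1: Z_in = Z1 || (Z2 + Z3) = 34.2 - j0.02787 Ω = 34.2∠-0.0° Ω.
Step 5 — Source phasor: V = 48∠-125.3° V = -27.74 - j39.17 V.
Step 6 — Current: I = V / Z = -0.8101 - j1.146 A = 1.404∠-125.3° A.
Step 7 — Complex power: S = V·I* = 67.37 - j0.05491 VA.
Step 8 — Real power: P = Re(S) = 67.37 W.
Step 9 — Reactive power: Q = Im(S) = -0.05491 VAR.
Step 10 — Apparent power: |S| = 67.37 VA.
Step 11 — Power factor: PF = P/|S| = 1 (leading).

(a) P = 67.37 W  (b) Q = -0.05491 VAR  (c) S = 67.37 VA  (d) PF = 1 (leading)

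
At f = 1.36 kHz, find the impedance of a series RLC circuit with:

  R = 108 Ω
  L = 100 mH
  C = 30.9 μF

Step 1 — Angular frequency: ω = 2π·f = 2π·1360 = 8545 rad/s.
Step 2 — Component impedances:
  R: Z = R = 108 Ω
  L: Z = jωL = j·8545·0.1 = 0 + j854.5 Ω
  C: Z = 1/(jωC) = -j/(ω·C) = 0 - j3.787 Ω
Step 3 — Series combination: Z_total = R + L + C = 108 + j850.7 Ω = 857.6∠82.8° Ω.

Z = 108 + j850.7 Ω = 857.6∠82.8° Ω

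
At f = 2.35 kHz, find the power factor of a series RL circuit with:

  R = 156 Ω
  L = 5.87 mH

Step 1 — Angular frequency: ω = 2π·f = 2π·2350 = 1.477e+04 rad/s.
Step 2 — Component impedances:
  R: Z = R = 156 Ω
  L: Z = jωL = j·1.477e+04·0.00587 = 0 + j86.67 Ω
Step 3 — Series combination: Z_total = R + L = 156 + j86.67 Ω = 178.5∠29.1° Ω.
Step 4 — Power factor: PF = cos(φ) = Re(Z)/|Z| = 156/178.46 = 0.8741.
Step 5 — Type: Im(Z) = 86.67 ⇒ lagging (phase φ = 29.1°).

PF = 0.8741 (lagging, φ = 29.1°)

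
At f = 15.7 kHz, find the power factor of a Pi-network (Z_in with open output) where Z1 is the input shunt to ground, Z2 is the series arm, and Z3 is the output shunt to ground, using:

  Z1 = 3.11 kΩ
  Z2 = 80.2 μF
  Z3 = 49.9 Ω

Step 1 — Angular frequency: ω = 2π·f = 2π·1.57e+04 = 9.865e+04 rad/s.
Step 2 — Component impedances:
  Z1: Z = R = 3110 Ω
  Z2: Z = 1/(jωC) = -j/(ω·C) = 0 - j0.1264 Ω
  Z3: Z = R = 49.9 Ω
Step 3 — With open output, the series arm Z2 and the output shunt Z3 appear in series to ground: Z2 + Z3 = 49.9 - j0.1264 Ω.
Step 4 — Parallel with input shunt Z1: Z_in = Z1 || (Z2 + Z3) = 49.11 - j0.1224 Ω = 49.11∠-0.1° Ω.
Step 5 — Power factor: PF = cos(φ) = Re(Z)/|Z| = 49.11/49.11 = 1.
Step 6 — Type: Im(Z) = -0.1224 ⇒ leading (phase φ = -0.1°).

PF = 1 (leading, φ = -0.1°)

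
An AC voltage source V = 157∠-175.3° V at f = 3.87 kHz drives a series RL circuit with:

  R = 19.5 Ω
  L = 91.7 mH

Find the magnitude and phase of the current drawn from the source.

Step 1 — Angular frequency: ω = 2π·f = 2π·3870 = 2.432e+04 rad/s.
Step 2 — Component impedances:
  R: Z = R = 19.5 Ω
  L: Z = jωL = j·2.432e+04·0.0917 = 0 + j2230 Ω
Step 3 — Series combination: Z_total = R + L = 19.5 + j2230 Ω = 2230∠89.5° Ω.
Step 4 — Source phasor: V = 157∠-175.3° V = -156.5 - j12.86 V.
Step 5 — Ohm's law: I = V / Z_total = (-156.5 - j12.86) / (19.5 + j2230) = -0.006383 + j0.07012 A.
Step 6 — Convert to polar: |I| = 0.07041 A, ∠I = 95.2°.

I = 0.07041∠95.2° A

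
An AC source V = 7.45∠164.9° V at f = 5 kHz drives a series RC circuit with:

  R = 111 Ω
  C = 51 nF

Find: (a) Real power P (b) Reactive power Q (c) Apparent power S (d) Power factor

Step 1 — Angular frequency: ω = 2π·f = 2π·5000 = 3.142e+04 rad/s.
Step 2 — Component impedances:
  R: Z = R = 111 Ω
  C: Z = 1/(jωC) = -j/(ω·C) = 0 - j624.1 Ω
Step 3 — Series combination: Z_total = R + C = 111 - j624.1 Ω = 633.9∠-79.9° Ω.
Step 4 — Source phasor: V = 7.45∠164.9° V = -7.193 + j1.941 V.
Step 5 — Current: I = V / Z = -0.005001 - j0.01063 A = 0.01175∠-115.2° A.
Step 6 — Complex power: S = V·I* = 0.01533 - j0.0862 VA.
Step 7 — Real power: P = Re(S) = 0.01533 W.
Step 8 — Reactive power: Q = Im(S) = -0.0862 VAR.
Step 9 — Apparent power: |S| = 0.08755 VA.
Step 10 — Power factor: PF = P/|S| = 0.1751 (leading).

(a) P = 0.01533 W  (b) Q = -0.0862 VAR  (c) S = 0.08755 VA  (d) PF = 0.1751 (leading)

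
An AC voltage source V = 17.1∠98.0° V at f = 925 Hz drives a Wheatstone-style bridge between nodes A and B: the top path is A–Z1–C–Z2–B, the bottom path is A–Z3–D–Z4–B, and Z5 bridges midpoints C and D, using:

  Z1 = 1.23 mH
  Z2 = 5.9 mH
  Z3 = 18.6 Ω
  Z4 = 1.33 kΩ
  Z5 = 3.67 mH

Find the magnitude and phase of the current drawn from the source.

Step 1 — Angular frequency: ω = 2π·f = 2π·925 = 5812 rad/s.
Step 2 — Component impedances:
  Z1: Z = jωL = j·5812·0.00123 = 0 + j7.149 Ω
  Z2: Z = jωL = j·5812·0.0059 = 0 + j34.29 Ω
  Z3: Z = R = 18.6 Ω
  Z4: Z = R = 1330 Ω
  Z5: Z = jωL = j·5812·0.00367 = 0 + j21.33 Ω
Step 3 — Bridge requires nodal analysis (the Z5 bridge couples midpoints C and D, so the two paths cannot be reduced to a simple series/parallel combination). Setting node B to ground and injecting 1 A at node A, the 3-node admittance system at A, C, D solves to V_A = Z_AB = 1.903 + j40.28 Ω = 40.33∠87.3° Ω.
Step 4 — Source phasor: V = 17.1∠98.0° V = -2.38 + j16.93 V.
Step 5 — Ohm's law: I = V / Z_total = (-2.38 + j16.93) / (1.903 + j40.28) = 0.4166 + j0.07875 A.
Step 6 — Convert to polar: |I| = 0.424 A, ∠I = 10.7°.

I = 0.424∠10.7° A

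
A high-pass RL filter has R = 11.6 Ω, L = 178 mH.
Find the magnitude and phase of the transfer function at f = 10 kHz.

Step 1 — Angular frequency: ω = 2π·1e+04 = 6.283e+04 rad/s.
Step 2 — Transfer function: H(jω) = jωL/(R + jωL).
Step 3 — Numerator jωL = j·1.118e+04; denominator R + jωL = 11.6 + j1.118e+04.
Step 4 — H = 1 + j0.001037.
Step 5 — Magnitude: |H| = 1 (-0.0 dB); phase: φ = 0.1°.

|H| = 1 (-0.0 dB), φ = 0.1°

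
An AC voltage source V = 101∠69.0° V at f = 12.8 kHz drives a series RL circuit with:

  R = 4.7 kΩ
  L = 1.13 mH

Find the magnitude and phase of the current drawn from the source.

Step 1 — Angular frequency: ω = 2π·f = 2π·1.28e+04 = 8.042e+04 rad/s.
Step 2 — Component impedances:
  R: Z = R = 4700 Ω
  L: Z = jωL = j·8.042e+04·0.00113 = 0 + j90.88 Ω
Step 3 — Series combination: Z_total = R + L = 4700 + j90.88 Ω = 4701∠1.1° Ω.
Step 4 — Source phasor: V = 101∠69.0° V = 36.2 + j94.29 V.
Step 5 — Ohm's law: I = V / Z_total = (36.2 + j94.29) / (4700 + j90.88) = 0.008086 + j0.01991 A.
Step 6 — Convert to polar: |I| = 0.02149 A, ∠I = 67.9°.

I = 0.02149∠67.9° A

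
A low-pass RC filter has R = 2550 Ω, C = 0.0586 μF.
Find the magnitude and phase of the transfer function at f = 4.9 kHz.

Step 1 — Angular frequency: ω = 2π·4900 = 3.079e+04 rad/s.
Step 2 — Transfer function: H(jω) = 1/(1 + jωRC).
Step 3 — Denominator: 1 + jωRC = 1 + j·3.079e+04·2550·5.86e-08 = 1 + j4.601.
Step 4 — H = 0.04512 - j0.2076.
Step 5 — Magnitude: |H| = 0.2124 (-13.5 dB); phase: φ = -77.7°.

|H| = 0.2124 (-13.5 dB), φ = -77.7°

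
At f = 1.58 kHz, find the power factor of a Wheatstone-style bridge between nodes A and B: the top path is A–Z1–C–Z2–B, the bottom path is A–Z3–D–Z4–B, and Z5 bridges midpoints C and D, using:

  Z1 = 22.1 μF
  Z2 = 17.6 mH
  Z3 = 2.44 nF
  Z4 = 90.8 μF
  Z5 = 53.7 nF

Step 1 — Angular frequency: ω = 2π·f = 2π·1580 = 9927 rad/s.
Step 2 — Component impedances:
  Z1: Z = 1/(jωC) = -j/(ω·C) = 0 - j4.558 Ω
  Z2: Z = jωL = j·9927·0.0176 = 0 + j174.7 Ω
  Z3: Z = 1/(jωC) = -j/(ω·C) = 0 - j4.128e+04 Ω
  Z4: Z = 1/(jωC) = -j/(ω·C) = 0 - j1.109 Ω
  Z5: Z = 1/(jωC) = -j/(ω·C) = 0 - j1876 Ω
Step 3 — Bridge requires nodal analysis (the Z5 bridge couples midpoints C and D, so the two paths cannot be reduced to a simple series/parallel combination). Setting node B to ground and injecting 1 A at node A, the 3-node admittance system at A, C, D solves to V_A = Z_AB = 0 + j189 Ω = 189∠90.0° Ω.
Step 4 — Power factor: PF = cos(φ) = Re(Z)/|Z| = 0/189 = 0.
Step 5 — Type: Im(Z) = 189 ⇒ lagging (phase φ = 90.0°).

PF = 0 (lagging, φ = 90.0°)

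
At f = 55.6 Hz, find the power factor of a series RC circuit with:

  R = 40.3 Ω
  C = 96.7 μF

Step 1 — Angular frequency: ω = 2π·f = 2π·55.6 = 349.3 rad/s.
Step 2 — Component impedances:
  R: Z = R = 40.3 Ω
  C: Z = 1/(jωC) = -j/(ω·C) = 0 - j29.6 Ω
Step 3 — Series combination: Z_total = R + C = 40.3 - j29.6 Ω = 50∠-36.3° Ω.
Step 4 — Power factor: PF = cos(φ) = Re(Z)/|Z| = 40.3/50.004 = 0.8059.
Step 5 — Type: Im(Z) = -29.6 ⇒ leading (phase φ = -36.3°).

PF = 0.8059 (leading, φ = -36.3°)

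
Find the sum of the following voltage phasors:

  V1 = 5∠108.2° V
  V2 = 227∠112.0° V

Step 1 — Convert each phasor to rectangular form:
  V1 = 5·(cos(108.2°) + j·sin(108.2°)) = -1.562 + j4.75 V
  V2 = 227·(cos(112.0°) + j·sin(112.0°)) = -85.04 + j210.5 V
Step 2 — Sum components: V_total = -86.6 + j215.2 V.
Step 3 — Convert to polar: |V_total| = 232 V, ∠V_total = 111.9°.

V_total = 232∠111.9° V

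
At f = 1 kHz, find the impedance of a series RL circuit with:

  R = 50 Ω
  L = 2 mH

Step 1 — Angular frequency: ω = 2π·f = 2π·1000 = 6283 rad/s.
Step 2 — Component impedances:
  R: Z = R = 50 Ω
  L: Z = jωL = j·6283·0.002 = 0 + j12.57 Ω
Step 3 — Series combination: Z_total = R + L = 50 + j12.57 Ω = 51.55∠14.1° Ω.

Z = 50 + j12.57 Ω = 51.55∠14.1° Ω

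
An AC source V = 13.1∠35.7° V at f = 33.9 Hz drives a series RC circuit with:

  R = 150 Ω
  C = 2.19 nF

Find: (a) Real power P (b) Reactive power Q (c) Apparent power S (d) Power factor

Step 1 — Angular frequency: ω = 2π·f = 2π·33.9 = 213 rad/s.
Step 2 — Component impedances:
  R: Z = R = 150 Ω
  C: Z = 1/(jωC) = -j/(ω·C) = 0 - j2.144e+06 Ω
Step 3 — Series combination: Z_total = R + C = 150 - j2.144e+06 Ω = 2.144e+06∠-90.0° Ω.
Step 4 — Source phasor: V = 13.1∠35.7° V = 10.64 + j7.644 V.
Step 5 — Current: I = V / Z = -3.566e-06 + j4.963e-06 A = 6.111e-06∠125.7° A.
Step 6 — Complex power: S = V·I* = 5.601e-09 - j8.005e-05 VA.
Step 7 — Real power: P = Re(S) = 5.601e-09 W.
Step 8 — Reactive power: Q = Im(S) = -8.005e-05 VAR.
Step 9 — Apparent power: |S| = 8.005e-05 VA.
Step 10 — Power factor: PF = P/|S| = 6.997e-05 (leading).

(a) P = 5.601e-09 W  (b) Q = -8.005e-05 VAR  (c) S = 8.005e-05 VA  (d) PF = 6.997e-05 (leading)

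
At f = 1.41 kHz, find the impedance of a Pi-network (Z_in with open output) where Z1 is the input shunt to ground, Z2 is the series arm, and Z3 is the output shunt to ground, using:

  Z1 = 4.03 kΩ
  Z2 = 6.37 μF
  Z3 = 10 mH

Step 1 — Angular frequency: ω = 2π·f = 2π·1410 = 8859 rad/s.
Step 2 — Component impedances:
  Z1: Z = R = 4030 Ω
  Z2: Z = 1/(jωC) = -j/(ω·C) = 0 - j17.72 Ω
  Z3: Z = jωL = j·8859·0.01 = 0 + j88.59 Ω
Step 3 — With open output, the series arm Z2 and the output shunt Z3 appear in series to ground: Z2 + Z3 = 0 + j70.87 Ω.
Step 4 — Parallel with input shunt Z1: Z_in = Z1 || (Z2 + Z3) = 1.246 + j70.85 Ω = 70.86∠89.0° Ω.

Z = 1.246 + j70.85 Ω = 70.86∠89.0° Ω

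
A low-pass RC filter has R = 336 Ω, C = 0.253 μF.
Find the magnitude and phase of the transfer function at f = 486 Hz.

Step 1 — Angular frequency: ω = 2π·486 = 3054 rad/s.
Step 2 — Transfer function: H(jω) = 1/(1 + jωRC).
Step 3 — Denominator: 1 + jωRC = 1 + j·3054·336·2.53e-07 = 1 + j0.2596.
Step 4 — H = 0.9369 - j0.2432.
Step 5 — Magnitude: |H| = 0.9679 (-0.3 dB); phase: φ = -14.6°.

|H| = 0.9679 (-0.3 dB), φ = -14.6°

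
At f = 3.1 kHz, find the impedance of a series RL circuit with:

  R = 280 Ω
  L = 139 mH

Step 1 — Angular frequency: ω = 2π·f = 2π·3100 = 1.948e+04 rad/s.
Step 2 — Component impedances:
  R: Z = R = 280 Ω
  L: Z = jωL = j·1.948e+04·0.139 = 0 + j2707 Ω
Step 3 — Series combination: Z_total = R + L = 280 + j2707 Ω = 2722∠84.1° Ω.

Z = 280 + j2707 Ω = 2722∠84.1° Ω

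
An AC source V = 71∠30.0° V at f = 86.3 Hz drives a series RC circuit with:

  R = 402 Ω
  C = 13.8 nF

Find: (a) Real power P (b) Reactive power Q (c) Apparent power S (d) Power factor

Step 1 — Angular frequency: ω = 2π·f = 2π·86.3 = 542.2 rad/s.
Step 2 — Component impedances:
  R: Z = R = 402 Ω
  C: Z = 1/(jωC) = -j/(ω·C) = 0 - j1.336e+05 Ω
Step 3 — Series combination: Z_total = R + C = 402 - j1.336e+05 Ω = 1.336e+05∠-89.8° Ω.
Step 4 — Source phasor: V = 71∠30.0° V = 61.49 + j35.5 V.
Step 5 — Current: I = V / Z = -0.0002643 + j0.0004609 A = 0.0005313∠119.8° A.
Step 6 — Complex power: S = V·I* = 0.0001135 - j0.03772 VA.
Step 7 — Real power: P = Re(S) = 0.0001135 W.
Step 8 — Reactive power: Q = Im(S) = -0.03772 VAR.
Step 9 — Apparent power: |S| = 0.03772 VA.
Step 10 — Power factor: PF = P/|S| = 0.003008 (leading).

(a) P = 0.0001135 W  (b) Q = -0.03772 VAR  (c) S = 0.03772 VA  (d) PF = 0.003008 (leading)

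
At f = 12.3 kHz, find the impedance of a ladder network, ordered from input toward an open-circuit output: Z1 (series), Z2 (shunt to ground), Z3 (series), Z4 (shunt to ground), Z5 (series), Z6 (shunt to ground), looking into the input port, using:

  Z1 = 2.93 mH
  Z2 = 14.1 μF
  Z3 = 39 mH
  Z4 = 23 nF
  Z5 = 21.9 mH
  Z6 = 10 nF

Step 1 — Angular frequency: ω = 2π·f = 2π·1.23e+04 = 7.728e+04 rad/s.
Step 2 — Component impedances:
  Z1: Z = jωL = j·7.728e+04·0.00293 = 0 + j226.4 Ω
  Z2: Z = 1/(jωC) = -j/(ω·C) = 0 - j0.9177 Ω
  Z3: Z = jωL = j·7.728e+04·0.039 = 0 + j3014 Ω
  Z4: Z = 1/(jωC) = -j/(ω·C) = 0 - j562.6 Ω
  Z5: Z = jωL = j·7.728e+04·0.0219 = 0 + j1693 Ω
  Z6: Z = 1/(jωC) = -j/(ω·C) = 0 - j1294 Ω
Step 3 — Ladder network (open output): work backward from the far end, alternating series and parallel combinations. Z_in = 0 + j225.5 Ω = 225.5∠90.0° Ω.

Z = 0 + j225.5 Ω = 225.5∠90.0° Ω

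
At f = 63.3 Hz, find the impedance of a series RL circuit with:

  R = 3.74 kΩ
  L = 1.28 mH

Step 1 — Angular frequency: ω = 2π·f = 2π·63.3 = 397.7 rad/s.
Step 2 — Component impedances:
  R: Z = R = 3740 Ω
  L: Z = jωL = j·397.7·0.00128 = 0 + j0.5091 Ω
Step 3 — Series combination: Z_total = R + L = 3740 + j0.5091 Ω = 3740∠0.0° Ω.

Z = 3740 + j0.5091 Ω = 3740∠0.0° Ω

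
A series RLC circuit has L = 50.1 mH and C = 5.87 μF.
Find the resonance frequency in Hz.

Step 1 — Resonance condition Im(Z)=0 gives ω₀ = 1/√(LC).
Step 2 — ω₀ = 1/√(0.0501·5.87e-06) = 1844 rad/s.
Step 3 — f₀ = ω₀/(2π) = 293.5 Hz.

f₀ = 293.5 Hz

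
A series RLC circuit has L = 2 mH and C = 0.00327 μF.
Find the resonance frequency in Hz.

Step 1 — Resonance condition Im(Z)=0 gives ω₀ = 1/√(LC).
Step 2 — ω₀ = 1/√(0.002·3.27e-09) = 3.91e+05 rad/s.
Step 3 — f₀ = ω₀/(2π) = 6.223e+04 Hz.

f₀ = 6.223e+04 Hz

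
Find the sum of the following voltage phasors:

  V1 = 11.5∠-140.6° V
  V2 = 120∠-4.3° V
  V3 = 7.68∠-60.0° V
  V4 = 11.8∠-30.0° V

Step 1 — Convert each phasor to rectangular form:
  V1 = 11.5·(cos(-140.6°) + j·sin(-140.6°)) = -8.886 - j7.299 V
  V2 = 120·(cos(-4.3°) + j·sin(-4.3°)) = 119.7 - j8.997 V
  V3 = 7.68·(cos(-60.0°) + j·sin(-60.0°)) = 3.84 - j6.651 V
  V4 = 11.8·(cos(-30.0°) + j·sin(-30.0°)) = 10.22 - j5.9 V
Step 2 — Sum components: V_total = 124.8 - j28.85 V.
Step 3 — Convert to polar: |V_total| = 128.1 V, ∠V_total = -13.0°.

V_total = 128.1∠-13.0° V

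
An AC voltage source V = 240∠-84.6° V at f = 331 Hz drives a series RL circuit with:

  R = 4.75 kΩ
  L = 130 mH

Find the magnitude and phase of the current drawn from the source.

Step 1 — Angular frequency: ω = 2π·f = 2π·331 = 2080 rad/s.
Step 2 — Component impedances:
  R: Z = R = 4750 Ω
  L: Z = jωL = j·2080·0.13 = 0 + j270.4 Ω
Step 3 — Series combination: Z_total = R + L = 4750 + j270.4 Ω = 4758∠3.3° Ω.
Step 4 — Source phasor: V = 240∠-84.6° V = 22.59 - j238.9 V.
Step 5 — Ohm's law: I = V / Z_total = (22.59 - j238.9) / (4750 + j270.4) = 0.001886 - j0.05041 A.
Step 6 — Convert to polar: |I| = 0.05044 A, ∠I = -87.9°.

I = 0.05044∠-87.9° A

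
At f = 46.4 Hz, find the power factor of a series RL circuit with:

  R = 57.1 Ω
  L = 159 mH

Step 1 — Angular frequency: ω = 2π·f = 2π·46.4 = 291.5 rad/s.
Step 2 — Component impedances:
  R: Z = R = 57.1 Ω
  L: Z = jωL = j·291.5·0.159 = 0 + j46.35 Ω
Step 3 — Series combination: Z_total = R + L = 57.1 + j46.35 Ω = 73.55∠39.1° Ω.
Step 4 — Power factor: PF = cos(φ) = Re(Z)/|Z| = 57.1/73.547 = 0.7764.
Step 5 — Type: Im(Z) = 46.35 ⇒ lagging (phase φ = 39.1°).

PF = 0.7764 (lagging, φ = 39.1°)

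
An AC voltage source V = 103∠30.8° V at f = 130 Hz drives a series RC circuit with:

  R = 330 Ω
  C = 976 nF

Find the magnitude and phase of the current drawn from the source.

Step 1 — Angular frequency: ω = 2π·f = 2π·130 = 816.8 rad/s.
Step 2 — Component impedances:
  R: Z = R = 330 Ω
  C: Z = 1/(jωC) = -j/(ω·C) = 0 - j1254 Ω
Step 3 — Series combination: Z_total = R + C = 330 - j1254 Ω = 1297∠-75.3° Ω.
Step 4 — Source phasor: V = 103∠30.8° V = 88.47 + j52.74 V.
Step 5 — Ohm's law: I = V / Z_total = (88.47 + j52.74) / (330 - j1254) = -0.02197 + j0.07631 A.
Step 6 — Convert to polar: |I| = 0.07941 A, ∠I = 106.1°.

I = 0.07941∠106.1° A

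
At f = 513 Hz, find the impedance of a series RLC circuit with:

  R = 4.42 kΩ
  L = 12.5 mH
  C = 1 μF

Step 1 — Angular frequency: ω = 2π·f = 2π·513 = 3223 rad/s.
Step 2 — Component impedances:
  R: Z = R = 4420 Ω
  L: Z = jωL = j·3223·0.0125 = 0 + j40.29 Ω
  C: Z = 1/(jωC) = -j/(ω·C) = 0 - j310.2 Ω
Step 3 — Series combination: Z_total = R + L + C = 4420 - j270 Ω = 4428∠-3.5° Ω.

Z = 4420 - j270 Ω = 4428∠-3.5° Ω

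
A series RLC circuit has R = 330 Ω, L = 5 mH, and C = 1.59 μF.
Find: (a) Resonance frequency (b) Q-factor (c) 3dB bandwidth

Step 1 — Resonance condition Im(Z)=0 gives ω₀ = 1/√(LC).
Step 2 — ω₀ = 1/√(0.005·1.59e-06) = 1.122e+04 rad/s.
Step 3 — f₀ = ω₀/(2π) = 1785 Hz.
Step 4 — Series Q: Q = ω₀L/R = 1.122e+04·0.005/330 = 0.1699.
Step 5 — 3dB bandwidth: Δω = ω₀/Q = 6.6e+04 rad/s; BW = Δω/(2π) = 1.05e+04 Hz.

(a) f₀ = 1785 Hz  (b) Q = 0.1699  (c) BW = 1.05e+04 Hz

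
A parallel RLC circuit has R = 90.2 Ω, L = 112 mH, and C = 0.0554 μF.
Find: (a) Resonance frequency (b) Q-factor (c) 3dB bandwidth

Step 1 — Resonance: ω₀ = 1/√(LC) = 1/√(0.112·5.54e-08) = 1.27e+04 rad/s.
Step 2 — f₀ = ω₀/(2π) = 2020 Hz.
Step 3 — Parallel Q: Q = R/(ω₀L) = 90.2/(1.27e+04·0.112) = 0.06344.
Step 4 — Bandwidth: Δω = ω₀/Q = 2.001e+05 rad/s; BW = Δω/(2π) = 3.185e+04 Hz.

(a) f₀ = 2020 Hz  (b) Q = 0.06344  (c) BW = 3.185e+04 Hz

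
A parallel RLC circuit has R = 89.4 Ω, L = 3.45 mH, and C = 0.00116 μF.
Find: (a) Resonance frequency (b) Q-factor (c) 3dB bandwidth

Step 1 — Resonance: ω₀ = 1/√(LC) = 1/√(0.00345·1.16e-09) = 4.999e+05 rad/s.
Step 2 — f₀ = ω₀/(2π) = 7.956e+04 Hz.
Step 3 — Parallel Q: Q = R/(ω₀L) = 89.4/(4.999e+05·0.00345) = 0.05184.
Step 4 — Bandwidth: Δω = ω₀/Q = 9.643e+06 rad/s; BW = Δω/(2π) = 1.535e+06 Hz.

(a) f₀ = 7.956e+04 Hz  (b) Q = 0.05184  (c) BW = 1.535e+06 Hz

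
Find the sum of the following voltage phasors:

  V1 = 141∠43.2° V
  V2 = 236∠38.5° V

Step 1 — Convert each phasor to rectangular form:
  V1 = 141·(cos(43.2°) + j·sin(43.2°)) = 102.8 + j96.52 V
  V2 = 236·(cos(38.5°) + j·sin(38.5°)) = 184.7 + j146.9 V
Step 2 — Sum components: V_total = 287.5 + j243.4 V.
Step 3 — Convert to polar: |V_total| = 376.7 V, ∠V_total = 40.3°.

V_total = 376.7∠40.3° V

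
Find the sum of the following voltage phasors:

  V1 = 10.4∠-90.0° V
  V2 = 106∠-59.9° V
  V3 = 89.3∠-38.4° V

Step 1 — Convert each phasor to rectangular form:
  V1 = 10.4·(cos(-90.0°) + j·sin(-90.0°)) = 0 - j10.4 V
  V2 = 106·(cos(-59.9°) + j·sin(-59.9°)) = 53.16 - j91.71 V
  V3 = 89.3·(cos(-38.4°) + j·sin(-38.4°)) = 69.98 - j55.47 V
Step 2 — Sum components: V_total = 123.1 - j157.6 V.
Step 3 — Convert to polar: |V_total| = 200 V, ∠V_total = -52.0°.

V_total = 200∠-52.0° V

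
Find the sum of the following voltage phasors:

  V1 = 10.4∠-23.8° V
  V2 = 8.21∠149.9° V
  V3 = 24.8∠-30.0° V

Step 1 — Convert each phasor to rectangular form:
  V1 = 10.4·(cos(-23.8°) + j·sin(-23.8°)) = 9.516 - j4.197 V
  V2 = 8.21·(cos(149.9°) + j·sin(149.9°)) = -7.103 + j4.117 V
  V3 = 24.8·(cos(-30.0°) + j·sin(-30.0°)) = 21.48 - j12.4 V
Step 2 — Sum components: V_total = 23.89 - j12.48 V.
Step 3 — Convert to polar: |V_total| = 26.95 V, ∠V_total = -27.6°.

V_total = 26.95∠-27.6° V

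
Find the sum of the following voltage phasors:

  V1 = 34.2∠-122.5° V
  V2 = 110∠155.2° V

Step 1 — Convert each phasor to rectangular form:
  V1 = 34.2·(cos(-122.5°) + j·sin(-122.5°)) = -18.38 - j28.84 V
  V2 = 110·(cos(155.2°) + j·sin(155.2°)) = -99.86 + j46.14 V
Step 2 — Sum components: V_total = -118.2 + j17.3 V.
Step 3 — Convert to polar: |V_total| = 119.5 V, ∠V_total = 171.7°.

V_total = 119.5∠171.7° V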